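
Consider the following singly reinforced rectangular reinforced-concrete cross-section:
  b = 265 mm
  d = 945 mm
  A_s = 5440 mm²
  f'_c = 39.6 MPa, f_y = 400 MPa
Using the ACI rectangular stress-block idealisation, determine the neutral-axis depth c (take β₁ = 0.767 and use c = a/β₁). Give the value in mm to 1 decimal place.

T = A_s f_y = 5440 × 400 = 2176000 N = 2176 kN.
Setting C = 0.85 f'_c a b equal to T: a = 2176000/(0.85 × 39.6 × 265) = 243.949 mm.
With β₁ = 0.767, c = a/β₁ = 243.949/0.767 = 318.1 mm.

c ≈ 318.1 mm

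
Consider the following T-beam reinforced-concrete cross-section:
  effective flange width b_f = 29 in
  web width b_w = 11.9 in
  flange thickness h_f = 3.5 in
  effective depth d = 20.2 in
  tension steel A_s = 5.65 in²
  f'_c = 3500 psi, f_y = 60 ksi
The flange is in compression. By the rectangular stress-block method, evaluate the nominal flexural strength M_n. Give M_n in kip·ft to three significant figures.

M_n ≈ 514 kip·ft

Tension: T = A_s f_y = 5.65 × 60 = 339 kips.
Try a within the flange: a = T/(0.85 f'_c b_f) = 339/(0.85 × 3.5 × 29) = 3.929 in.
a = 3.929 > h_f = 3.5 in: the block extends into the web. Split into flange-overhang and web parts.
C_f = 0.85 f'_c (b_f − b_w) h_f = 0.85 × 3.5 × (29 − 11.9) × 3.5 = 178.1 kips.
Remaining web compression depth: a_w = (T − C_f)/(0.85 f'_c b_w) = (339 − 178.1)/(0.85 × 3.5 × 11.9) = 4.545 in.
M_n = C_f(d − h_f/2) + (T − C_f)(d − a_w/2) = 178.1 × (20.2 − 1.75) + 160.9 × (20.2 − 2.2725) = 3285.9 + 2884.5 = 6170.4 kip·in.
M_n = 6170.4/12 = 514.20 kip·ft.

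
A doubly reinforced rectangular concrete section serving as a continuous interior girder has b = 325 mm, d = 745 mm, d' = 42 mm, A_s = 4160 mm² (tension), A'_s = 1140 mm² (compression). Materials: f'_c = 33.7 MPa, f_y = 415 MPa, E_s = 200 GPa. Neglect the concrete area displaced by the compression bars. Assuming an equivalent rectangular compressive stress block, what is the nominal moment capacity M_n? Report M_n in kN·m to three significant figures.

Assume both tension and compression steel yield.
Net tension couple steel: A_s − A'_s = 3020 mm².
a = (A_s − A'_s) f_y / (0.85 f'_c b) = 1253300/(0.85 × 33.7 × 325) = 134.62 mm.
c = a/β₁ = 134.62/0.809 = 166.40 mm; ε'_s = 0.003(c − d')/c = 0.0022 ≥ f_y/E_s = 0.0021, so compression steel does yield.
M_n = (A_s − A'_s) f_y (d − a/2) + A'_s f_y (d − d') = [1253300 × (745 − 67.31) + 473100 × (745 − 42)] × 10⁻⁶ = 849.35 + 332.59 = 1181.94 kN·m.

M_n ≈ 1180 kN·m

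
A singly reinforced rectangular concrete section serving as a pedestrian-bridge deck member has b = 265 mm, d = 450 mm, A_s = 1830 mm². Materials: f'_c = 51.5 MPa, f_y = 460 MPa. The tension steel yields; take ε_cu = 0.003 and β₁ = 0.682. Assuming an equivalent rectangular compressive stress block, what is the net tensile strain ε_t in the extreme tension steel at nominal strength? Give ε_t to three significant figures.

ε_t ≈ 0.00969

a = A_s f_y/(0.85 f'_c b) = 72.57 mm.
β₁ = 0.682, so c = a/β₁ = 72.57/0.682 = 106.41 mm.
From the linear strain diagram with ε_cu = 0.003: ε_t = 0.003 (d − c)/c = 0.003 × (450 − 106.41)/106.41 = 0.00969.
Since ε_t ≥ 0.005, the section is tension-controlled.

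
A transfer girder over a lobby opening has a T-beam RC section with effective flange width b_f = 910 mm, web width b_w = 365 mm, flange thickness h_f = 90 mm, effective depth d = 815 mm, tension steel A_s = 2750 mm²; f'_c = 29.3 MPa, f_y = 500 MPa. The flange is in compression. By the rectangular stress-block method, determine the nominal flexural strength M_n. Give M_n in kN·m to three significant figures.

M_n ≈ 1080 kN·m

Tension: T = A_s f_y = 2750 × 500 = 1375000 N.
Try a within the flange: a = T/(0.85 f'_c b_f) = 1375000/(0.85 × 29.3 × 910) = 60.67 mm.
Since a = 60.67 ≤ h_f = 90 mm, the stress block lies entirely in the flange; analyse as a rectangular beam of width b_f.
M_n = T(d − a/2) = 1375000 × (815 − 30.335) = 1078.91 × 10⁶ N·mm.
M_n = 1078.91 kN·m.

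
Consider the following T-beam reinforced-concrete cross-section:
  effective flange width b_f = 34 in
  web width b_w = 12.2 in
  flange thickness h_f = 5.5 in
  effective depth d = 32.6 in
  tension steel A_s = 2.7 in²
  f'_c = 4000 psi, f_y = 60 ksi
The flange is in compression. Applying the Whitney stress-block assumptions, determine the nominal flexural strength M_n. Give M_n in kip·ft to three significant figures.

Tension: T = A_s f_y = 2.7 × 60 = 162 kips.
Try a within the flange: a = T/(0.85 f'_c b_f) = 162/(0.85 × 4 × 34) = 1.401 in.
Since a = 1.401 ≤ h_f = 5.5 in, the stress block lies entirely in the flange; analyse as a rectangular beam of width b_f.
M_n = T(d − a/2) = 162 × (32.6 − 0.7005) = 5167.7 kip·in.
M_n = 5167.7/12 = 430.64 kip·ft.

M_n ≈ 431 kip·ft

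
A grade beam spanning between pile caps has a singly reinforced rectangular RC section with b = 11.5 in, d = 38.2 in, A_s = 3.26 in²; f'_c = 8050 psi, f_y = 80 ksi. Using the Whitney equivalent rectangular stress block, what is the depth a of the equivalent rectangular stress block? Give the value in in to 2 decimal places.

a ≈ 3.31 in

T = A_s f_y = 3.26 × 80 = 260.8 kips.
a = T/(0.85 f'_c b) = 260.8/(0.85 × 8.05 × 11.5) = 3.31 in.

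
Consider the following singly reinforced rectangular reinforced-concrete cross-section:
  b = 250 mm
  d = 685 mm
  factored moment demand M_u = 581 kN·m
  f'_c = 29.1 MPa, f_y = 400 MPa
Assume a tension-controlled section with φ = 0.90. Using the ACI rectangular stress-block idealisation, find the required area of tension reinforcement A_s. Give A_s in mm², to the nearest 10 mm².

M_n = M_u/φ = 581/0.90 = 645.556 kN·m.
With M_n = 0.85 f'_c a b (d − a/2), solve the quadratic for a:
a = d − √(d² − 2M_n/(0.85 f'_c b)) = 685 − √(685² − 2 × 645.556×10⁶/(0.85 × 29.1 × 250)) = 174.67 mm.
A_s = 0.85 f'_c a b / f_y = 0.85 × 29.1 × 174.67 × 250 / 400 = 2700.3 mm².

A_s ≈ 2700 mm²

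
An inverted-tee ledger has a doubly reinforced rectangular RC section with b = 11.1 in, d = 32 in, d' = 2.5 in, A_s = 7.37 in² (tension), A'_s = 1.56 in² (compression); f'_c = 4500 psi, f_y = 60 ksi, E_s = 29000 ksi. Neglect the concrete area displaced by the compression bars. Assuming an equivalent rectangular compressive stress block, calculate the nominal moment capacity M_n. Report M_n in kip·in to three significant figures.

M_n ≈ 12500 kip·in

Assume both steels yield.
a = (A_s − A'_s) f_y/(0.85 f'_c b) = (7.37 − 1.56) × 60/(0.85 × 4.5 × 11.1) = 8.211 in.
c = a/β₁ = 8.211/0.825 = 9.953 in; ε'_s = 0.003(c − d')/c = 0.0022 ≥ ε_y = 0.0021, so the compression steel yields.
M_n = (A_s − A'_s) f_y (d − a/2) + A'_s f_y (d − d') = 348.6 × (32 − 4.1055) + 93.6 × (32 − 2.5) = 9724.0 + 2761.2 = 12485.2 kip·in.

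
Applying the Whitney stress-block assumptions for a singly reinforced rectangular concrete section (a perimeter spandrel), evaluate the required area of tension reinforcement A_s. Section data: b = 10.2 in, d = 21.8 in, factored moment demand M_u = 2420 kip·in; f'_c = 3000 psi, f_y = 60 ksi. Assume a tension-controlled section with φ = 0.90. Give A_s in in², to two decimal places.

M_n = M_u/φ = 2420/0.90 = 2688.89 kip·in.
From M_n = 0.85 f'_c a b (d − a/2):
a = d − √(d² − 2M_n/(0.85 f'_c b)) = 21.8 − √(21.8² − 2 × 2688.89/(0.85 × 3 × 10.2)) = 5.415 in.
A_s = 0.85 f'_c a b / f_y = 0.85 × 3 × 5.415 × 10.2 / 60 = 2.347 in².

A_s ≈ 2.35 in²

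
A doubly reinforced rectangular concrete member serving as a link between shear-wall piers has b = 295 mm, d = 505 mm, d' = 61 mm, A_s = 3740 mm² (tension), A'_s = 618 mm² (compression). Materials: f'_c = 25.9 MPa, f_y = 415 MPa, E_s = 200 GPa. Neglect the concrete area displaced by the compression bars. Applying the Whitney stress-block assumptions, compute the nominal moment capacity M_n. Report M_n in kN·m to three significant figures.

M_n ≈ 639 kN·m

Assume both tension and compression steel yield.
Net tension couple steel: A_s − A'_s = 3122 mm².
a = (A_s − A'_s) f_y / (0.85 f'_c b) = 1295630/(0.85 × 25.9 × 295) = 199.50 mm.
c = a/β₁ = 199.50/0.85 = 234.71 mm; ε'_s = 0.003(c − d')/c = 0.0022 ≥ f_y/E_s = 0.0021, so compression steel does yield.
M_n = (A_s − A'_s) f_y (d − a/2) + A'_s f_y (d − d') = [1295630 × (505 − 99.75) + 256470 × (505 − 61)] × 10⁻⁶ = 525.05 + 113.87 = 638.92 kN·m.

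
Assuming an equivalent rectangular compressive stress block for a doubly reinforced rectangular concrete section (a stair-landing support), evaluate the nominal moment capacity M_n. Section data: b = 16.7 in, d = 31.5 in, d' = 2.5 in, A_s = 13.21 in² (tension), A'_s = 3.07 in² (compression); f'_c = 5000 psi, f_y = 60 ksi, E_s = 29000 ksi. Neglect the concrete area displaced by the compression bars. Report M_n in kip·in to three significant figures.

Assume both steels yield.
a = (A_s − A'_s) f_y/(0.85 f'_c b) = (13.21 − 3.07) × 60/(0.85 × 5 × 16.7) = 8.572 in.
c = a/β₁ = 8.572/0.8 = 10.715 in; ε'_s = 0.003(c − d')/c = 0.0023 ≥ ε_y = 0.0021, so the compression steel yields.
M_n = (A_s − A'_s) f_y (d − a/2) + A'_s f_y (d − d') = 608.4 × (31.5 − 4.286) + 184.2 × (31.5 − 2.5) = 16557.0 + 5341.8 = 21898.8 kip·in.

M_n ≈ 21900 kip·in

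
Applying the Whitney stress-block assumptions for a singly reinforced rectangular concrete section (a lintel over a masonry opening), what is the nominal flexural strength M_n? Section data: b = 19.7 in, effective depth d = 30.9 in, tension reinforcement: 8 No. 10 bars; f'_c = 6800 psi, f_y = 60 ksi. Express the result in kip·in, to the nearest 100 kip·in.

A_s = 8 × 1.27 = 10.16 in².
T = A_s f_y = 10.16 × 60 = 609.6 kips.
a = T/(0.85 f'_c b) = 609.6/(0.85 × 6.8 × 19.7) = 5.354 in.
M_n = T(d − a/2) = 609.6 × (30.9 − 2.677) = 17204.7 kip·in.

M_n ≈ 17200 kip·in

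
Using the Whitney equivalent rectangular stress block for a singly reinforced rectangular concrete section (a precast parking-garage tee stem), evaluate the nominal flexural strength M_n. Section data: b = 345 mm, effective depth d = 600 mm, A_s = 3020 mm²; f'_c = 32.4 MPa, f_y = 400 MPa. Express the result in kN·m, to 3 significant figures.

T = A_s f_y = 3020 × 400 = 1208000 N = 1208 kN.
From C = T: a = T/(0.85 f'_c b) = 1208000/(0.85 × 32.4 × 345) = 127.14 mm.
M_n = T(d − a/2) = 1208 kN × (600 − 63.57) mm = 648.01 kN·m.

M_n ≈ 648 kN·m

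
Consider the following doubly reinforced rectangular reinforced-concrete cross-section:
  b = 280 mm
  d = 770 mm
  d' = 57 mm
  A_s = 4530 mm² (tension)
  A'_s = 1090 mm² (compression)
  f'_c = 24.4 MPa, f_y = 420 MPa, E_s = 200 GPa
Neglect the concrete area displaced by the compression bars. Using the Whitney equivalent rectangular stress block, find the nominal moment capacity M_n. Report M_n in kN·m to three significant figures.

M_n ≈ 1260 kN·m

Assume both tension and compression steel yield.
Net tension couple steel: A_s − A'_s = 3440 mm².
a = (A_s − A'_s) f_y / (0.85 f'_c b) = 1444800/(0.85 × 24.4 × 280) = 248.79 mm.
c = a/β₁ = 248.79/0.85 = 292.69 mm; ε'_s = 0.003(c − d')/c = 0.0024 ≥ f_y/E_s = 0.0021, so compression steel does yield.
M_n = (A_s − A'_s) f_y (d − a/2) + A'_s f_y (d − d') = [1444800 × (770 − 124.395) + 457800 × (770 − 57)] × 10⁻⁶ = 932.77 + 326.41 = 1259.18 kN·m.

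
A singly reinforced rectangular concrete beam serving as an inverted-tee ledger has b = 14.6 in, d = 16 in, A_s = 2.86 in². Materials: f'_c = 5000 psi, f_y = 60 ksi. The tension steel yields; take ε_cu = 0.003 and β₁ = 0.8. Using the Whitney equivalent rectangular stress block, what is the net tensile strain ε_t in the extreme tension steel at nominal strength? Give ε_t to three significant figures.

a = A_s f_y/(0.85 f'_c b) = 2.766 in.
β₁ = 0.8, so c = a/β₁ = 2.766/0.8 = 3.458 in.
From the linear strain diagram with ε_cu = 0.003: ε_t = 0.003 (d − c)/c = 0.003 × (16 − 3.458)/3.458 = 0.0109.
Since ε_t ≥ 0.005, the section is tension-controlled.

ε_t ≈ 0.0109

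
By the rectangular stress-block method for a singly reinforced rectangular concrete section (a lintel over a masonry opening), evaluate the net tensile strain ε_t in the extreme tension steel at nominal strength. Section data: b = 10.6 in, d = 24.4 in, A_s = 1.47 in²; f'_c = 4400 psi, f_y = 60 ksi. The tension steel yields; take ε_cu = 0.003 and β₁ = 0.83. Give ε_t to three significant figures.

a = A_s f_y/(0.85 f'_c b) = 2.225 in.
β₁ = 0.83, so c = a/β₁ = 2.225/0.83 = 2.681 in.
From the linear strain diagram with ε_cu = 0.003: ε_t = 0.003 (d − c)/c = 0.003 × (24.4 − 2.681)/2.681 = 0.0243.
Since ε_t ≥ 0.005, the section is tension-controlled.

ε_t ≈ 0.0243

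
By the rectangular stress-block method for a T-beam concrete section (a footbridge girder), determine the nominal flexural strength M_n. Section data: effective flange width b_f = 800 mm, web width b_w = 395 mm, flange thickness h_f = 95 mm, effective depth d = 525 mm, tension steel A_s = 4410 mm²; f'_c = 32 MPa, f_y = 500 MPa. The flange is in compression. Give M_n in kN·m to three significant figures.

M_n ≈ 1050 kN·m

Tension: T = A_s f_y = 4410 × 500 = 2205000 N.
Try a within the flange: a = T/(0.85 f'_c b_f) = 2205000/(0.85 × 32 × 800) = 101.33 mm.
a = 101.33 > h_f = 95 mm: the block extends into the web. Split into flange-overhang and web parts.
C_f = 0.85 f'_c (b_f − b_w) h_f = 0.85 × 32 × (800 − 395) × 95 = 1046520 N.
Remaining web compression depth: a_w = (T − C_f)/(0.85 f'_c b_w) = (2205000 − 1046520)/(0.85 × 32 × 395) = 107.83 mm.
M_n = C_f(d − h_f/2) + (T − C_f)(d − a_w/2) = 1046520 × (525 − 47.5) + 1158480 × (525 − 53.915) = 499.71 + 545.74 = 1045.45 × 10⁶ N·mm.
M_n = 1045.45 kN·m.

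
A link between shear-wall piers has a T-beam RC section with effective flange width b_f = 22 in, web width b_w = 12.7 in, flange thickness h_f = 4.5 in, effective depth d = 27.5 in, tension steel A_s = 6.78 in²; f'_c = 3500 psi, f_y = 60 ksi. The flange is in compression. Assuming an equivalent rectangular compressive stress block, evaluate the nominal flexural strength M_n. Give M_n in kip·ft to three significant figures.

Tension: T = A_s f_y = 6.78 × 60 = 406.8 kips.
Try a within the flange: a = T/(0.85 f'_c b_f) = 406.8/(0.85 × 3.5 × 22) = 6.215 in.
a = 6.215 > h_f = 4.5 in: the block extends into the web. Split into flange-overhang and web parts.
C_f = 0.85 f'_c (b_f − b_w) h_f = 0.85 × 3.5 × (22 − 12.7) × 4.5 = 124.5 kips.
Remaining web compression depth: a_w = (T − C_f)/(0.85 f'_c b_w) = (406.8 − 124.5)/(0.85 × 3.5 × 12.7) = 7.472 in.
M_n = C_f(d − h_f/2) + (T − C_f)(d − a_w/2) = 124.5 × (27.5 − 2.25) + 282.3 × (27.5 − 3.736) = 3143.6 + 6708.6 = 9852.2 kip·in.
M_n = 9852.2/12 = 821.02 kip·ft.

M_n ≈ 821 kip·ft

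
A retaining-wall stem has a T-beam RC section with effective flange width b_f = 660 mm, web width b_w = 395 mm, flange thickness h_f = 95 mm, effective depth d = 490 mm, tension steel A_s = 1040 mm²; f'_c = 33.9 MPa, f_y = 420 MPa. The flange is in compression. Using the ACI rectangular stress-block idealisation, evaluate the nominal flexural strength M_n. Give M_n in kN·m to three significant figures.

M_n ≈ 209 kN·m

Tension: T = A_s f_y = 1040 × 420 = 436800 N.
Try a within the flange: a = T/(0.85 f'_c b_f) = 436800/(0.85 × 33.9 × 660) = 22.97 mm.
Since a = 22.97 ≤ h_f = 95 mm, the stress block lies entirely in the flange; analyse as a rectangular beam of width b_f.
M_n = T(d − a/2) = 436800 × (490 − 11.485) = 209.02 × 10⁶ N·mm.
M_n = 209.02 kN·m.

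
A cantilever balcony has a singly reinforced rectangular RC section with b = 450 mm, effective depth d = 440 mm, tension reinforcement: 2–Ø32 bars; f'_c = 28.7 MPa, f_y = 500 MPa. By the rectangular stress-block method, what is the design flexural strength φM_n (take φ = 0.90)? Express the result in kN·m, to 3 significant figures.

φM_n ≈ 292 kN·m

A_s = 2 × 804 = 1608 mm².
T = A_s f_y = 1608 × 500 = 804000 N = 804 kN.
From C = T: a = T/(0.85 f'_c b) = 804000/(0.85 × 28.7 × 450) = 73.24 mm.
M_n = T(d − a/2) = 804 kN × (440 − 36.62) mm = 324.32 kN·m.
φM_n = 0.90 × 324.32 = 291.89 kN·m.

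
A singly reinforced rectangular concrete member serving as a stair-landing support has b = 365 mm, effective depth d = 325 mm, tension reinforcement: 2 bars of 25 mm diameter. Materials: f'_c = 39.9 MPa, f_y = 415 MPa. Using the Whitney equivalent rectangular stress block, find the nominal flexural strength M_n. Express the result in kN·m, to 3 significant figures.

M_n ≈ 126 kN·m

A_s = 2 × 491 = 982 mm².
T = A_s f_y = 982 × 415 = 407530 N = 407.53 kN.
From C = T: a = T/(0.85 f'_c b) = 407530/(0.85 × 39.9 × 365) = 32.92 mm.
M_n = T(d − a/2) = 407.53 kN × (325 − 16.46) mm = 125.74 kN·m.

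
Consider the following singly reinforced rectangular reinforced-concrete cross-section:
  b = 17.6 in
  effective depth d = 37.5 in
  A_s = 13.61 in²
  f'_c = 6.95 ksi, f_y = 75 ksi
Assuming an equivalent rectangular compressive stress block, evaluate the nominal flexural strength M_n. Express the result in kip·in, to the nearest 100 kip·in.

T = A_s f_y = 13.61 × 75 = 1020.75 kips.
a = T/(0.85 f'_c b) = 1020.75/(0.85 × 6.95 × 17.6) = 9.818 in.
M_n = T(d − a/2) = 1020.75 × (37.5 − 4.909) = 33267.3 kip·in.

M_n ≈ 33300 kip·in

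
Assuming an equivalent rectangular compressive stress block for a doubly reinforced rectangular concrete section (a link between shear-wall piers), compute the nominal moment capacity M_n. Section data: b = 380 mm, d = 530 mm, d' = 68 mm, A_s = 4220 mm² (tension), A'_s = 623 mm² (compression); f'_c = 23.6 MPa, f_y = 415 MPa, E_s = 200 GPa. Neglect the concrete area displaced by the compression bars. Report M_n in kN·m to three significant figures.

M_n ≈ 764 kN·m

Assume both tension and compression steel yield.
Net tension couple steel: A_s − A'_s = 3597 mm².
a = (A_s − A'_s) f_y / (0.85 f'_c b) = 1492755/(0.85 × 23.6 × 380) = 195.83 mm.
c = a/β₁ = 195.83/0.85 = 230.39 mm; ε'_s = 0.003(c − d')/c = 0.0021 ≥ f_y/E_s = 0.0021, so compression steel does yield.
M_n = (A_s − A'_s) f_y (d − a/2) + A'_s f_y (d − d') = [1492755 × (530 − 97.915) + 258545 × (530 − 68)] × 10⁻⁶ = 645.00 + 119.45 = 764.45 kN·m.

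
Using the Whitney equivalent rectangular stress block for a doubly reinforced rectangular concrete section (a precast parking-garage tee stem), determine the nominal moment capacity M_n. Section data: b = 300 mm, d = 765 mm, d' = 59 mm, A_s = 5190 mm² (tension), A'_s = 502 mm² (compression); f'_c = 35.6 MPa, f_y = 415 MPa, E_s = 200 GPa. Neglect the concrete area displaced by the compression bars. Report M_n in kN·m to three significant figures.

Assume both tension and compression steel yield.
Net tension couple steel: A_s − A'_s = 4688 mm².
a = (A_s − A'_s) f_y / (0.85 f'_c b) = 1945520/(0.85 × 35.6 × 300) = 214.31 mm.
c = a/β₁ = 214.31/0.796 = 269.23 mm; ε'_s = 0.003(c − d')/c = 0.0023 ≥ f_y/E_s = 0.0021, so compression steel does yield.
M_n = (A_s − A'_s) f_y (d − a/2) + A'_s f_y (d − d') = [1945520 × (765 − 107.155) + 208330 × (765 − 59)] × 10⁻⁶ = 1279.85 + 147.08 = 1426.93 kN·m.

M_n ≈ 1430 kN·m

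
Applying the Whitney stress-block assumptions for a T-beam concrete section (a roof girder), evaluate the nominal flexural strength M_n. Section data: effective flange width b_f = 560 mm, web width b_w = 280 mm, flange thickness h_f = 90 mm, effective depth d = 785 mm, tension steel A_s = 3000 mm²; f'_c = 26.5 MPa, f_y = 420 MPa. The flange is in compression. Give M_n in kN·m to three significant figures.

M_n ≈ 926 kN·m

Tension: T = A_s f_y = 3000 × 420 = 1260000 N.
Try a within the flange: a = T/(0.85 f'_c b_f) = 1260000/(0.85 × 26.5 × 560) = 99.89 mm.
a = 99.89 > h_f = 90 mm: the block extends into the web. Split into flange-overhang and web parts.
C_f = 0.85 f'_c (b_f − b_w) h_f = 0.85 × 26.5 × (560 − 280) × 90 = 567630 N.
Remaining web compression depth: a_w = (T − C_f)/(0.85 f'_c b_w) = (1260000 − 567630)/(0.85 × 26.5 × 280) = 109.78 mm.
M_n = C_f(d − h_f/2) + (T − C_f)(d − a_w/2) = 567630 × (785 − 45) + 692370 × (785 − 54.89) = 420.05 + 505.51 = 925.56 × 10⁶ N·mm.
M_n = 925.56 kN·m.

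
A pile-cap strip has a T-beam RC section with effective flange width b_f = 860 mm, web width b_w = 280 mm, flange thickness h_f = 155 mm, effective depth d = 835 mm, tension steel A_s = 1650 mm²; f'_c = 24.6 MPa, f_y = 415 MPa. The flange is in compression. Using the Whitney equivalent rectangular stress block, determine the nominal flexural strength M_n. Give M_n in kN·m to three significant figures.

M_n ≈ 559 kN·m

Tension: T = A_s f_y = 1650 × 415 = 684750 N.
Try a within the flange: a = T/(0.85 f'_c b_f) = 684750/(0.85 × 24.6 × 860) = 38.08 mm.
Since a = 38.08 ≤ h_f = 155 mm, the stress block lies entirely in the flange; analyse as a rectangular beam of width b_f.
M_n = T(d − a/2) = 684750 × (835 − 19.04) = 558.73 × 10⁶ N·mm.
M_n = 558.73 kN·m.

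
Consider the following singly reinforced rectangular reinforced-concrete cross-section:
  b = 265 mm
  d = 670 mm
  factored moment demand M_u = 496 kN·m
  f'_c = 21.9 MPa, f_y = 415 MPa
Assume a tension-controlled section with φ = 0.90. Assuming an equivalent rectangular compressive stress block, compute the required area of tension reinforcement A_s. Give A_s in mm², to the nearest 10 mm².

M_n = M_u/φ = 496/0.90 = 551.111 kN·m.
With M_n = 0.85 f'_c a b (d − a/2), solve the quadratic for a:
a = d − √(d² − 2M_n/(0.85 f'_c b)) = 670 − √(670² − 2 × 551.111×10⁶/(0.85 × 21.9 × 265)) = 195.17 mm.
A_s = 0.85 f'_c a b / f_y = 0.85 × 21.9 × 195.17 × 265 / 415 = 2319.9 mm².

A_s ≈ 2320 mm²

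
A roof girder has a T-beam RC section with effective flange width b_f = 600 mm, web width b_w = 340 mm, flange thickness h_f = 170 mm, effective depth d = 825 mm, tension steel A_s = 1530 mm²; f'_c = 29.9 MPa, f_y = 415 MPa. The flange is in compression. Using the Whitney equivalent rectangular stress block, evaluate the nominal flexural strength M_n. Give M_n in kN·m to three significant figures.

Tension: T = A_s f_y = 1530 × 415 = 634950 N.
Try a within the flange: a = T/(0.85 f'_c b_f) = 634950/(0.85 × 29.9 × 600) = 41.64 mm.
Since a = 41.64 ≤ h_f = 170 mm, the stress block lies entirely in the flange; analyse as a rectangular beam of width b_f.
M_n = T(d − a/2) = 634950 × (825 − 20.82) = 510.61 × 10⁶ N·mm.
M_n = 510.61 kN·m.

M_n ≈ 511 kN·m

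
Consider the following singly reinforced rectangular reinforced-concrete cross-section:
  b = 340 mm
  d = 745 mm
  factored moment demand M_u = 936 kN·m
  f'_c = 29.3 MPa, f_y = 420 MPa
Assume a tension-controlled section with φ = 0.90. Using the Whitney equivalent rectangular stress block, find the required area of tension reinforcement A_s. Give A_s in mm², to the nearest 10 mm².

M_n = M_u/φ = 936/0.90 = 1040 kN·m.
With M_n = 0.85 f'_c a b (d − a/2), solve the quadratic for a:
a = d − √(d² − 2M_n/(0.85 f'_c b)) = 745 − √(745² − 2 × 1040×10⁶/(0.85 × 29.3 × 340)) = 188.78 mm.
A_s = 0.85 f'_c a b / f_y = 0.85 × 29.3 × 188.78 × 340 / 420 = 3806.0 mm².

A_s ≈ 3810 mm²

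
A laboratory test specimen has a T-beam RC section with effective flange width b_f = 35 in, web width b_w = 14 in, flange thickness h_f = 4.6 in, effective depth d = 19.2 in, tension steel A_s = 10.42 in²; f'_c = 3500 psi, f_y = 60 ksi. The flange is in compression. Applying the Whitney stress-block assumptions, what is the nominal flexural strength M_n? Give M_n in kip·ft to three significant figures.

Tension: T = A_s f_y = 10.42 × 60 = 625.2 kips.
Try a within the flange: a = T/(0.85 f'_c b_f) = 625.2/(0.85 × 3.5 × 35) = 6.004 in.
a = 6.004 > h_f = 4.6 in: the block extends into the web. Split into flange-overhang and web parts.
C_f = 0.85 f'_c (b_f − b_w) h_f = 0.85 × 3.5 × (35 − 14) × 4.6 = 287.4 kips.
Remaining web compression depth: a_w = (T − C_f)/(0.85 f'_c b_w) = (625.2 − 287.4)/(0.85 × 3.5 × 14) = 8.110 in.
M_n = C_f(d − h_f/2) + (T − C_f)(d − a_w/2) = 287.4 × (19.2 − 2.3) + 337.8 × (19.2 − 4.055) = 4857.1 + 5116.0 = 9973.1 kip·in.
M_n = 9973.1/12 = 831.09 kip·ft.

M_n ≈ 831 kip·ft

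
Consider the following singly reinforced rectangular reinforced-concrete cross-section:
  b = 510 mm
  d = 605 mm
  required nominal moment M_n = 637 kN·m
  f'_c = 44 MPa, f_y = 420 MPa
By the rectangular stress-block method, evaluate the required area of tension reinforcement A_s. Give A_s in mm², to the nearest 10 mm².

A_s ≈ 2630 mm²

With M_n = 0.85 f'_c a b (d − a/2), solve the quadratic for a:
a = d − √(d² − 2M_n/(0.85 f'_c b)) = 605 − √(605² − 2 × 637×10⁶/(0.85 × 44 × 510)) = 57.98 mm.
A_s = 0.85 f'_c a b / f_y = 0.85 × 44 × 57.98 × 510 / 420 = 2633.1 mm².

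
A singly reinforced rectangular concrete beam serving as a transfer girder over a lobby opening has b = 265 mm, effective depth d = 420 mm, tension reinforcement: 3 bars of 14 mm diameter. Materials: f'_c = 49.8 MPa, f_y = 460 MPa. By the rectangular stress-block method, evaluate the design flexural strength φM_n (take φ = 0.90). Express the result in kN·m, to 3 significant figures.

A_s = 3 × 154 = 462 mm².
T = A_s f_y = 462 × 460 = 212520 N = 212.52 kN.
From C = T: a = T/(0.85 f'_c b) = 212520/(0.85 × 49.8 × 265) = 18.95 mm.
M_n = T(d − a/2) = 212.52 kN × (420 − 9.475) mm = 87.24 kN·m.
φM_n = 0.90 × 87.24 = 78.52 kN·m.

φM_n ≈ 78.5 kN·m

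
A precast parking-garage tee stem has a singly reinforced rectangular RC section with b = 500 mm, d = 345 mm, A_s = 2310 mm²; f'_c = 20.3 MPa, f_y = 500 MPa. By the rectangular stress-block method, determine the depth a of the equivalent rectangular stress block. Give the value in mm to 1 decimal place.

T = A_s f_y = 2310 × 500 = 1155000 N = 1155 kN.
Setting C = 0.85 f'_c a b equal to T: a = 1155000/(0.85 × 20.3 × 500) = 133.9 mm.

a ≈ 133.9 mm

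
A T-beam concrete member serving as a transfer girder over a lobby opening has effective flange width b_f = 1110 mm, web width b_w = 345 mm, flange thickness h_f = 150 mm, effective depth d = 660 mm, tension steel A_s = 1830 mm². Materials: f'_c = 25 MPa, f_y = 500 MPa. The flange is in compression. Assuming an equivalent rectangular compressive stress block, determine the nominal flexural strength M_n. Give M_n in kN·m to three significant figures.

M_n ≈ 586 kN·m

Tension: T = A_s f_y = 1830 × 500 = 915000 N.
Try a within the flange: a = T/(0.85 f'_c b_f) = 915000/(0.85 × 25 × 1110) = 38.79 mm.
Since a = 38.79 ≤ h_f = 150 mm, the stress block lies entirely in the flange; analyse as a rectangular beam of width b_f.
M_n = T(d − a/2) = 915000 × (660 − 19.395) = 586.15 × 10⁶ N·mm.
M_n = 586.15 kN·m.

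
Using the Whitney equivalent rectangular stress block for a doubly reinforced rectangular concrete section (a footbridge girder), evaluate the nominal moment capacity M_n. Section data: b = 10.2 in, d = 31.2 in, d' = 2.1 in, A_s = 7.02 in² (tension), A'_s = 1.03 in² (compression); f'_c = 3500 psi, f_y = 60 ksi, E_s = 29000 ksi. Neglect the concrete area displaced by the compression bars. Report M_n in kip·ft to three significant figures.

M_n ≈ 907 kip·ft

Assume both steels yield.
a = (A_s − A'_s) f_y/(0.85 f'_c b) = (7.02 − 1.03) × 60/(0.85 × 3.5 × 10.2) = 11.844 in.
c = a/β₁ = 11.844/0.85 = 13.934 in; ε'_s = 0.003(c − d')/c = 0.0025 ≥ ε_y = 0.0021, so the compression steel yields.
M_n = (A_s − A'_s) f_y (d − a/2) + A'_s f_y (d − d') = 359.4 × (31.2 − 5.922) + 61.8 × (31.2 − 2.1) = 9084.9 + 1798.4 = 10883.3 kip·in = 10883.3/12 = 906.94 kip·ft.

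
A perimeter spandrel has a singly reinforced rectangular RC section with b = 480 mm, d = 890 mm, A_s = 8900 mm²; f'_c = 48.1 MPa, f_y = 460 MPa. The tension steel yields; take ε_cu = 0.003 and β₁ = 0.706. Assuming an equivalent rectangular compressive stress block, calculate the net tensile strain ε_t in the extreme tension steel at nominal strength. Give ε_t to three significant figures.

ε_t ≈ 0.00604

a = A_s f_y/(0.85 f'_c b) = 208.61 mm.
β₁ = 0.706, so c = a/β₁ = 208.61/0.706 = 295.48 mm.
From the linear strain diagram with ε_cu = 0.003: ε_t = 0.003 (d − c)/c = 0.003 × (890 − 295.48)/295.48 = 0.00604.
Since ε_t ≥ 0.005, the section is tension-controlled.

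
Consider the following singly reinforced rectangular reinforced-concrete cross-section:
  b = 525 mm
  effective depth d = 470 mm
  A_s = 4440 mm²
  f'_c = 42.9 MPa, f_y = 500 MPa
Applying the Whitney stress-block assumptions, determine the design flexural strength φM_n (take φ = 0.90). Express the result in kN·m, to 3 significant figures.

T = A_s f_y = 4440 × 500 = 2220000 N = 2220 kN.
From C = T: a = T/(0.85 f'_c b) = 2220000/(0.85 × 42.9 × 525) = 115.96 mm.
M_n = T(d − a/2) = 2220 kN × (470 − 57.98) mm = 914.68 kN·m.
φM_n = 0.90 × 914.68 = 823.21 kN·m.

φM_n ≈ 823 kN·m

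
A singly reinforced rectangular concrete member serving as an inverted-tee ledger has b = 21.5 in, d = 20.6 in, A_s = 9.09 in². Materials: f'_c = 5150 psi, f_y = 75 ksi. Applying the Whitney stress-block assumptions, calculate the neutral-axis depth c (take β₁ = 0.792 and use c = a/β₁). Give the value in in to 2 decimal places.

T = A_s f_y = 9.09 × 75 = 681.75 kips.
a = T/(0.85 f'_c b) = 681.75/(0.85 × 5.15 × 21.5) = 7.2437 in.
With β₁ = 0.792, c = a/β₁ = 7.2437/0.792 = 9.15 in.

c ≈ 9.15 in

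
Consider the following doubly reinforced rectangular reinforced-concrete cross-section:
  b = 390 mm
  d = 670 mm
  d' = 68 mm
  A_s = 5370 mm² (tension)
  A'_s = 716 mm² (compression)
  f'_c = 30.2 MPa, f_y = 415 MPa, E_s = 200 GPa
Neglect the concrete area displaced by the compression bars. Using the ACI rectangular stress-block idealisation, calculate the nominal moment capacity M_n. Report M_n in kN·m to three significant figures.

M_n ≈ 1290 kN·m

Assume both tension and compression steel yield.
Net tension couple steel: A_s − A'_s = 4654 mm².
a = (A_s − A'_s) f_y / (0.85 f'_c b) = 1931410/(0.85 × 30.2 × 390) = 192.92 mm.
c = a/β₁ = 192.92/0.834 = 231.32 mm; ε'_s = 0.003(c − d')/c = 0.0021 ≥ f_y/E_s = 0.0021, so compression steel does yield.
M_n = (A_s − A'_s) f_y (d − a/2) + A'_s f_y (d − d') = [1931410 × (670 − 96.46) + 297140 × (670 − 68)] × 10⁻⁶ = 1107.74 + 178.88 = 1286.62 kN·m.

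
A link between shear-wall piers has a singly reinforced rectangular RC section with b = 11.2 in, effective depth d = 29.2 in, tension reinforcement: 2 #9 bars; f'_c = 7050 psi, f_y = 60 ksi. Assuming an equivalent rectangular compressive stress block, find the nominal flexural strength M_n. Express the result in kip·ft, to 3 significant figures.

M_n ≈ 283 kip·ft

A_s = 2 × 1 = 2 in².
T = A_s f_y = 2 × 60 = 120 kips.
a = T/(0.85 f'_c b) = 120/(0.85 × 7.05 × 11.2) = 1.788 in.
M_n = T(d − a/2) = 120 × (29.2 − 0.894) = 3396.7 kip·in = 3396.7/12 = 283.06 kip·ft.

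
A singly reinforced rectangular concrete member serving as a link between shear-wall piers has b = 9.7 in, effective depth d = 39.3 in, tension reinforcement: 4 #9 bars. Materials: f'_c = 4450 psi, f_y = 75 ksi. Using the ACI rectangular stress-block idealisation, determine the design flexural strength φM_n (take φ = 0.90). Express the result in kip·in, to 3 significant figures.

A_s = 4 × 1 = 4 in².
T = A_s f_y = 4 × 75 = 300 kips.
a = T/(0.85 f'_c b) = 300/(0.85 × 4.45 × 9.7) = 8.177 in.
M_n = T(d − a/2) = 300 × (39.3 − 4.0885) = 10563.5 kip·in.
φM_n = 0.90 × 10563.5 = 9507.2 kip·in.

φM_n ≈ 9510 kip·in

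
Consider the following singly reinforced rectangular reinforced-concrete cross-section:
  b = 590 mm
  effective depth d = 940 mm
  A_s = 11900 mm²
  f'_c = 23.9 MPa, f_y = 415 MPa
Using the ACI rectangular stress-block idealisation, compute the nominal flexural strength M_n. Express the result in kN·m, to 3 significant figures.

M_n ≈ 3620 kN·m

T = A_s f_y = 11900 × 415 = 4938500 N = 4938.5 kN.
From C = T: a = T/(0.85 f'_c b) = 4938500/(0.85 × 23.9 × 590) = 412.03 mm.
M_n = T(d − a/2) = 4938.5 kN × (940 − 206.015) mm = 3624.78 kN·m.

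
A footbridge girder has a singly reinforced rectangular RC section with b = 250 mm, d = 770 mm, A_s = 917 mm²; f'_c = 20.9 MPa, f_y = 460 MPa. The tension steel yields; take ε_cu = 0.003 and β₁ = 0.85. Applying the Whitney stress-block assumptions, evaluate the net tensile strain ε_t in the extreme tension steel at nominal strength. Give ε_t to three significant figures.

ε_t ≈ 0.0177

a = A_s f_y/(0.85 f'_c b) = 94.98 mm.
β₁ = 0.85, so c = a/β₁ = 94.98/0.85 = 111.74 mm.
From the linear strain diagram with ε_cu = 0.003: ε_t = 0.003 (d − c)/c = 0.003 × (770 − 111.74)/111.74 = 0.0177.
Since ε_t ≥ 0.005, the section is tension-controlled.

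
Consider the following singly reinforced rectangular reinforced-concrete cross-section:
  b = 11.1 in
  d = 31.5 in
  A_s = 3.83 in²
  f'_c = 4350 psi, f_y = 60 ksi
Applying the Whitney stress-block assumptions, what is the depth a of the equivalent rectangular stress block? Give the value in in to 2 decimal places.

T = A_s f_y = 3.83 × 60 = 229.8 kips.
a = T/(0.85 f'_c b) = 229.8/(0.85 × 4.35 × 11.1) = 5.60 in.

a ≈ 5.60 in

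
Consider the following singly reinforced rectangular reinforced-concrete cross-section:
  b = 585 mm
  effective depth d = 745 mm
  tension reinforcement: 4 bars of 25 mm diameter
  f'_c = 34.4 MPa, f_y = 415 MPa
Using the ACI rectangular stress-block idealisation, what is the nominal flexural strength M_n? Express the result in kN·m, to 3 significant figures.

M_n ≈ 588 kN·m

A_s = 4 × 491 = 1964 mm².
T = A_s f_y = 1964 × 415 = 815060 N = 815.06 kN.
From C = T: a = T/(0.85 f'_c b) = 815060/(0.85 × 34.4 × 585) = 47.65 mm.
M_n = T(d − a/2) = 815.06 kN × (745 − 23.825) mm = 587.80 kN·m.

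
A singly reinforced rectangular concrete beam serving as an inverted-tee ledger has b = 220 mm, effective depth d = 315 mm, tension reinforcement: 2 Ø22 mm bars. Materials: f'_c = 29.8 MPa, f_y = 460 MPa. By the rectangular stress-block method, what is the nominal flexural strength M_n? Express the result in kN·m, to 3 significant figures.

A_s = 2 × 380 = 760 mm².
T = A_s f_y = 760 × 460 = 349600 N = 349.6 kN.
From C = T: a = T/(0.85 f'_c b) = 349600/(0.85 × 29.8 × 220) = 62.74 mm.
M_n = T(d − a/2) = 349.6 kN × (315 − 31.37) mm = 99.16 kN·m.

M_n ≈ 99.2 kN·m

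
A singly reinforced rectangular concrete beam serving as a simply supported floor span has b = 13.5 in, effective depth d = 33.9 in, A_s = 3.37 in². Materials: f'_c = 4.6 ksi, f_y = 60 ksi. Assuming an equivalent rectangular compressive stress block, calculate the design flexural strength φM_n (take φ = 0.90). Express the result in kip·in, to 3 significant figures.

φM_n ≈ 5820 kip·in

T = A_s f_y = 3.37 × 60 = 202.2 kips.
a = T/(0.85 f'_c b) = 202.2/(0.85 × 4.6 × 13.5) = 3.831 in.
M_n = T(d − a/2) = 202.2 × (33.9 − 1.9155) = 6467.3 kip·in.
φM_n = 0.90 × 6467.3 = 5820.6 kip·in.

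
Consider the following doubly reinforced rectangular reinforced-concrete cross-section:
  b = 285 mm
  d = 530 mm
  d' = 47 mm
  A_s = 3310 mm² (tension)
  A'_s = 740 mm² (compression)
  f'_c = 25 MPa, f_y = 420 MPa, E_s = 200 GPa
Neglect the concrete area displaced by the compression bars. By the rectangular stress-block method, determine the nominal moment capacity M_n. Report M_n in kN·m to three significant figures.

Assume both tension and compression steel yield.
Net tension couple steel: A_s − A'_s = 2570 mm².
a = (A_s − A'_s) f_y / (0.85 f'_c b) = 1079400/(0.85 × 25 × 285) = 178.23 mm.
c = a/β₁ = 178.23/0.85 = 209.68 mm; ε'_s = 0.003(c − d')/c = 0.0023 ≥ f_y/E_s = 0.0021, so compression steel does yield.
M_n = (A_s − A'_s) f_y (d − a/2) + A'_s f_y (d − d') = [1079400 × (530 − 89.115) + 310800 × (530 − 47)] × 10⁻⁶ = 475.89 + 150.12 = 626.01 kN·m.

M_n ≈ 626 kN·m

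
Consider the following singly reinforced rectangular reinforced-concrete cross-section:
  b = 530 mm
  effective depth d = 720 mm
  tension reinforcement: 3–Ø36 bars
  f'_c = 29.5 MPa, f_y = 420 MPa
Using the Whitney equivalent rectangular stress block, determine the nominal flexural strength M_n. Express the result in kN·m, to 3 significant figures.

A_s = 3 × 1018 = 3054 mm².
T = A_s f_y = 3054 × 420 = 1282680 N = 1282.68 kN.
From C = T: a = T/(0.85 f'_c b) = 1282680/(0.85 × 29.5 × 530) = 96.52 mm.
M_n = T(d − a/2) = 1282.68 kN × (720 − 48.26) mm = 861.63 kN·m.

M_n ≈ 862 kN·m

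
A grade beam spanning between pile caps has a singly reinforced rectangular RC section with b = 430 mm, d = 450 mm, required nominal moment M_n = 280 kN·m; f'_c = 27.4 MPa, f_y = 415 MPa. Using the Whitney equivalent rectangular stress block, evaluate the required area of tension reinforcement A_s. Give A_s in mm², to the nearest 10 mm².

A_s ≈ 1620 mm²

With M_n = 0.85 f'_c a b (d − a/2), solve the quadratic for a:
a = d − √(d² − 2M_n/(0.85 f'_c b)) = 450 − √(450² − 2 × 280×10⁶/(0.85 × 27.4 × 430)) = 67.14 mm.
A_s = 0.85 f'_c a b / f_y = 0.85 × 27.4 × 67.14 × 430 / 415 = 1620.2 mm².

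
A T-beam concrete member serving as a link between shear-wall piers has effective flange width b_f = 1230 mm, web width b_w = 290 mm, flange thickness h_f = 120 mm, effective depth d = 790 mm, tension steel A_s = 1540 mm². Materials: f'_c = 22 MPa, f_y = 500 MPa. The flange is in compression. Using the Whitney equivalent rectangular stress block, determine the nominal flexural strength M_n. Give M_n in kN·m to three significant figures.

M_n ≈ 595 kN·m

Tension: T = A_s f_y = 1540 × 500 = 770000 N.
Try a within the flange: a = T/(0.85 f'_c b_f) = 770000/(0.85 × 22 × 1230) = 33.48 mm.
Since a = 33.48 ≤ h_f = 120 mm, the stress block lies entirely in the flange; analyse as a rectangular beam of width b_f.
M_n = T(d − a/2) = 770000 × (790 − 16.74) = 595.41 × 10⁶ N·mm.
M_n = 595.41 kN·m.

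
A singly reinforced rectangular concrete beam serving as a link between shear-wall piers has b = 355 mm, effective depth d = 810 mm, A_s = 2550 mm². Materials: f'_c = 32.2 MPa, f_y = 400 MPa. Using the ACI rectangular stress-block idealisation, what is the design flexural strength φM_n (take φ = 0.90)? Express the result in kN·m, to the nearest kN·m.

φM_n ≈ 695 kN·m

T = A_s f_y = 2550 × 400 = 1020000 N = 1020 kN.
From C = T: a = T/(0.85 f'_c b) = 1020000/(0.85 × 32.2 × 355) = 104.98 mm.
M_n = T(d − a/2) = 1020 kN × (810 − 52.49) mm = 772.66 kN·m.
φM_n = 0.90 × 772.66 = 695.39 kN·m.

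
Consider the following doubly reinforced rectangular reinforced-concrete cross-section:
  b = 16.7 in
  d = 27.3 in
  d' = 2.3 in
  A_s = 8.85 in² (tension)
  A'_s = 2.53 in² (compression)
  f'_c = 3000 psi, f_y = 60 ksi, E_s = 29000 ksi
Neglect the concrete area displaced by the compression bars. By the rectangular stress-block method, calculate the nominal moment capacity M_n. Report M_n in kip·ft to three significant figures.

M_n ≈ 1040 kip·ft

Assume both steels yield.
a = (A_s − A'_s) f_y/(0.85 f'_c b) = (8.85 − 2.53) × 60/(0.85 × 3 × 16.7) = 8.905 in.
c = a/β₁ = 8.905/0.85 = 10.476 in; ε'_s = 0.003(c − d')/c = 0.0023 ≥ ε_y = 0.0021, so the compression steel yields.
M_n = (A_s − A'_s) f_y (d − a/2) + A'_s f_y (d − d') = 379.2 × (27.3 − 4.4525) + 151.8 × (27.3 − 2.3) = 8663.8 + 3795.0 = 12458.8 kip·in = 12458.8/12 = 1038.23 kip·ft.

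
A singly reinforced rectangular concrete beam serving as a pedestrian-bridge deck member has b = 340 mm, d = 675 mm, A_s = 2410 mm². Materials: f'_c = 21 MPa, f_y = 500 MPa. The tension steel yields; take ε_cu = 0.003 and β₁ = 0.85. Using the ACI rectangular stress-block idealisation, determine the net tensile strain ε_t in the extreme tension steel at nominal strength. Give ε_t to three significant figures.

a = A_s f_y/(0.85 f'_c b) = 198.55 mm.
β₁ = 0.85, so c = a/β₁ = 198.55/0.85 = 233.59 mm.
From the linear strain diagram with ε_cu = 0.003: ε_t = 0.003 (d − c)/c = 0.003 × (675 − 233.59)/233.59 = 0.00567.
Since ε_t ≥ 0.005, the section is tension-controlled.

ε_t ≈ 0.00567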